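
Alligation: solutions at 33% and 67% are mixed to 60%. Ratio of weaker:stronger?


Let x parts of 33% mix with y parts of 67%.
33x + 67y = 60(x + y)
33x + 67y = 60x + 60y
x(33 - 60) = y(60 - 67)
x/y = (67 - 60)/(60 - 33) = 7/27
Simplify: 7:27
= 7:27

7:27


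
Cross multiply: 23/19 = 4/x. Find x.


Cross multiply: 23 × x = 19 × 4
23x = 76
x = 76 / 23
= 3.30

3.30


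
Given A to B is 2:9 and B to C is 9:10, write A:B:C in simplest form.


Match B: multiply A:B by 9 → 18:81
Multiply B:C by 9 → 81:90
Combined: 18:81:90
GCD = 9
= 2:9:10

2:9:10


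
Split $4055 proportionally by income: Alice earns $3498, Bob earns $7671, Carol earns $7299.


Total income = 3498 + 7671 + 7299 = $18468
Alice: $4055 × 3498/18468 = $768.05
Bob: $4055 × 7671/18468 = $1684.31
Carol: $4055 × 7299/18468 = $1602.63
= Alice: $768.05, Bob: $1684.31, Carol: $1602.63

Alice: $768.05, Bob: $1684.31, Carol: $1602.63


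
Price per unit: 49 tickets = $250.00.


Unit rate = total / quantity
= 250.00 / 49
= $5.10 per unit

$5.10 per unit


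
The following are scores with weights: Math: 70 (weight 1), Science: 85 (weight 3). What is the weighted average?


Numerator = 70×1 + 85×3
= 70 + 255
= 325
Total weight = 4
Weighted avg = 325/4
= 81.25

81.25


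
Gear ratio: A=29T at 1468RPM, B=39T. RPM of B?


Gear ratio = 29:39 = 29:39
RPM_B = RPM_A × (teeth_A / teeth_B)
= 1468 × (29/39)
= 1091.6 RPM

1091.6 RPM


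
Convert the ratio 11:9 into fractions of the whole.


Total parts = 11 + 9 = 20
First part: 11/20 = 11/20
Second part: 9/20 = 9/20
= 11/20 and 9/20

11/20 and 9/20


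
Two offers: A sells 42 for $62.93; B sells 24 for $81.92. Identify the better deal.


Deal A: $62.93/42 = $1.4983/unit
Deal B: $81.92/24 = $3.4133/unit
A is cheaper per unit
= Deal A

Deal A


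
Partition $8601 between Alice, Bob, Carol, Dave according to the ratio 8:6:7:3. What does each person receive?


Total parts = 8 + 6 + 7 + 3 = 24
Alice: 8601 × 8/24 = 2867.00
Bob: 8601 × 6/24 = 2150.25
Carol: 8601 × 7/24 = 2508.63
Dave: 8601 × 3/24 = 1075.13
= Alice: $2867.00, Bob: $2150.25, Carol: $2508.63, Dave: $1075.13

Alice: $2867.00, Bob: $2150.25, Carol: $2508.63, Dave: $1075.13


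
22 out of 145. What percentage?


Percentage = (part / whole) × 100
= (22 / 145) × 100
≈ 15.17%

15.17%


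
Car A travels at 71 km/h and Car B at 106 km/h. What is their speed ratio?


Ratio = 71:106
GCD = 1
Simplified = 71:106
Time ratio (same distance) = 106:71
Speed ratio = 71:106

71:106


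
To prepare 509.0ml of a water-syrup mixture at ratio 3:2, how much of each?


Total parts = 3 + 2 = 5
water: 509.0 × 3/5 = 305.4ml
syrup: 509.0 × 2/5 = 203.6ml
= 305.4ml and 203.6ml

305.4ml and 203.6ml


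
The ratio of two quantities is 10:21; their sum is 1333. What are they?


Let A = 10k, B = 21k.
10k + 21k = 1333
31k = 1333 → k = 1333/31 = 43
A = 10×43 = 430, B = 21×43 = 903
= A = 430, B = 903

A = 430, B = 903


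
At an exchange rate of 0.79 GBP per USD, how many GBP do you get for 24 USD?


Amount × rate = 24 × 0.79
= 18.96 GBP

18.96 GBP


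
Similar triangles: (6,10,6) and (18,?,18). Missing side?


Scale factor = 18/6 = 3
Missing side = 10 × 3
= 30.0

30.0


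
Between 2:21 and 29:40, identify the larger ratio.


2/21 = 0.0952
29/40 = 0.7250
0.0952 < 0.7250, so 2:21 is less
= 29:40

29:40


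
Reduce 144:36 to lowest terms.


GCD(144, 36) = 36
144/36 : 36/36
= 4:1

4:1


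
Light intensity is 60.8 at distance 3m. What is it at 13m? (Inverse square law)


I₁d₁² = I₂d₂²
I₂ = I₁ × (d₁/d₂)²
= 60.8 × (3/13)²
= 60.8 × 9/169
= 547.2/169
≈ 3.2379

3.2379


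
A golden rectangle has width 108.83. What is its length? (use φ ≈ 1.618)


φ = (1 + √5) / 2 ≈ 1.618
Length = width × φ = 108.83 × 1.618 = 176.08694
≈ 176.09

176.09


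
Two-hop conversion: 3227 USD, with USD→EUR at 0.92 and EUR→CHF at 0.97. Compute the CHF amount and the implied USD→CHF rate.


Step 1: 3227 USD × 0.92 = 2968.84 EUR
Step 2: 2968.84 EUR × 0.97 = 2879.77 CHF
Implied rate USD→CHF = 0.92 × 0.97 = 0.8924
= 2879.77 CHF; implied rate 0.8924 CHF/USD

2879.77 CHF; implied rate 0.8924 CHF/USD


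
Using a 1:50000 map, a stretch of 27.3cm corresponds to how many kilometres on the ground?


Real distance = map distance × scale
= 27.3cm × 50000
= 1365000 cm = 13650.0 m
= 13.650 km

13.650 km


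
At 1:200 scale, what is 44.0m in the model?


Model size = real / scale
= 44.0 / 200
= 0.2200 m

0.2200 m


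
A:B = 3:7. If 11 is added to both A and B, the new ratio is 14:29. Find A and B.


Let A = 3k, B = 7k.
(3k + 11) / (7k + 11) = 14/29
Cross-multiply: 29(3k + 11) = 14(7k + 11)
87k + 319 = 98k + 154
87k - 98k = 154 - 319
-11k = -165
k = -165/-11 = 15
A = 3×15 = 45, B = 7×15 = 105
= A = 45, B = 105

A = 45, B = 105


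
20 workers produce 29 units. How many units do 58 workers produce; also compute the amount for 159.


Direct proportion: y/x = constant
k = 29/20 = 1.4500
y at x=58: k × 58 = 29 × 58 / 20 = 1682/20 = 84.10
y at x=159: k × 159 = 29 × 159 / 20 = 4611/20 = 230.55
= 84.10 and 230.55

84.10 and 230.55


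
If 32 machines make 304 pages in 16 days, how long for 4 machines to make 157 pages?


Days ∝ work / workers, so d₂ = d₁ × (m₁/m₂) × (w₂/w₁)
Workers factor (inverse): 32/4 = 8.0000
Work factor (direct): 157/304 ≈ 0.5164
d₂ = 16 × 32/4 × 157/304 = (16 × 32 × 157) / (4 × 304) = 80384/1216
≈ 66.11 days

66.11 days


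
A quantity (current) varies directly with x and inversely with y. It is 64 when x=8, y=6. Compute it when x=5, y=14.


z = k·x/y
Solve for k using the known point: k = z·y/x = 64×6/8 = 384/8 = 48.0000
Now evaluate at x=5, y=14:
z = k × 5 / 14 = (384 × 5) / (8 × 14) = 1920/112
≈ 17.1429

17.1429


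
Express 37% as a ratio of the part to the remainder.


37% means 37 parts out of 100; remainder = 63
Part : remainder = 37:63
GCD = 1
= 37:63

37:63


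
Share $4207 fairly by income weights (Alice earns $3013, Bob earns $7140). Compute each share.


Total income = 3013 + 7140 = $10153
Alice: $4207 × 3013/10153 = $1248.47
Bob: $4207 × 7140/10153 = $2958.53
= Alice: $1248.47, Bob: $2958.53

Alice: $1248.47, Bob: $2958.53


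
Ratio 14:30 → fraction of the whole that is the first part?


Total parts = 14 + 30 = 44
First part: 14/44 = 7/22
= 7/22

7/22


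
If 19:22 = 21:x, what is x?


Cross multiply: 19 × x = 22 × 21
19x = 462
x = 462 / 19
= 24.32

24.32


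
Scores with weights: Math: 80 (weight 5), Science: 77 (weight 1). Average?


Numerator = 80×5 + 77×1
= 400 + 77
= 477
Total weight = 6
Weighted avg = 477/6
= 79.50

79.50


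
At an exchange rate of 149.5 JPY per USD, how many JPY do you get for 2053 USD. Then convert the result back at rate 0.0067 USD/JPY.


Amount × rate = 2053 × 149.5 = 306923.50 JPY
Round-trip: 306923.50 × 0.0067 = 2056.39 USD
= 306923.50 JPY, then 2056.39 USD

306923.50 JPY, then 2056.39 USD


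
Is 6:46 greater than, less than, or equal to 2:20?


6/46 = 0.1304
2/20 = 0.1000
0.1304 > 0.1000, so 6:46 is greater
= greater than

greater than


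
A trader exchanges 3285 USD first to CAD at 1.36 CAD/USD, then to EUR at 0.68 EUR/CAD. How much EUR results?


Step 1: 3285 USD × 1.36 = 4467.60 CAD
Step 2: 4467.60 CAD × 0.68 = 3037.97 EUR
Implied rate USD→EUR = 1.36 × 0.68 = 0.9248
= 3037.97 EUR

3037.97 EUR


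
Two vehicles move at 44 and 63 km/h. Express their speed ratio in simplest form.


Ratio = 44:63
GCD = 1
Simplified = 44:63
Time ratio (same distance) = 63:44
Speed ratio = 44:63

44:63


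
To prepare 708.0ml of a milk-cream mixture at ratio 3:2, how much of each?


Total parts = 3 + 2 = 5
milk: 708.0 × 3/5 = 424.8ml
cream: 708.0 × 2/5 = 283.2ml
= 424.8ml and 283.2ml

424.8ml and 283.2ml


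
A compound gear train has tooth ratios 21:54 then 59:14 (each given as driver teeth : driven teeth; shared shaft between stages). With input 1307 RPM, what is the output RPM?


Stage 1: RPM_B = RPM_A × t_A/t_B = 1307 × 21/54 = 27447/54 ≈ 508.28
B and C share a shaft → RPM_C = RPM_B
Stage 2: RPM_D = RPM_C × t_C/t_D = RPM_A × (t_A×t_C)/(t_B×t_D)
Overall ratio = (21×59)/(54×14) = 1239/756
RPM_D = 1307 × 1239/756 = 1619373/756
≈ 2142.03 RPM

2142.03 RPM


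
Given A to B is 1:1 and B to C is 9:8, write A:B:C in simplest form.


Match B: multiply A:B by 9 → 9:9
Multiply B:C by 1 → 9:8
Combined: 9:9:8
GCD = 1
= 9:9:8

9:9:8


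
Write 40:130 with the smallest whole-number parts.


GCD(40, 130) = 10
40/10 : 130/10
= 4:13

4:13


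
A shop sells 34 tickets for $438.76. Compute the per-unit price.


Unit rate = total / quantity
= 438.76 / 34
= $12.90 per unit

$12.90 per unit


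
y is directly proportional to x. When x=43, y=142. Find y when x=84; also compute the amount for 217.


Direct proportion: y/x = constant
k = 142/43 ≈ 3.3023
y at x=84: k × 84 = 142 × 84 / 43 = 11928/43 ≈ 277.40
y at x=217: k × 217 = 142 × 217 / 43 = 30814/43 ≈ 716.60
= 277.40 and 716.60

277.40 and 716.60


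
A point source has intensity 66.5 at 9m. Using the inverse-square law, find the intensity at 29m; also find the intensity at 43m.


I₁d₁² = I₂d₂²
I at 29m = 66.5 × (9/29)² = 66.5 × 81/841 = 5386.5/841 ≈ 6.4049
I at 43m = 66.5 × (9/43)² = 66.5 × 81/1849 = 5386.5/1849 ≈ 2.9132
= 6.4049 and 2.9132

6.4049 and 2.9132


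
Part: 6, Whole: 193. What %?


Percentage = (part / whole) × 100
= (6 / 193) × 100
≈ 3.11%

3.11%


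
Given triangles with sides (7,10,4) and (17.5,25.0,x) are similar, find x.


Scale factor = 17.5/7 = 2.5
Missing side = 4 × 2.5
= 10.0

10.0


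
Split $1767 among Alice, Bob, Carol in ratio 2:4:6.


Total parts = 2 + 4 + 6 = 12
Alice: 1767 × 2/12 = 294.50
Bob: 1767 × 4/12 = 589.00
Carol: 1767 × 6/12 = 883.50
= Alice: $294.50, Bob: $589.00, Carol: $883.50

Alice: $294.50, Bob: $589.00, Carol: $883.50


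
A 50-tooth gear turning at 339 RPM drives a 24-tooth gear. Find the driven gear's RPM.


Gear ratio = 50:24 = 25:12
RPM_B = RPM_A × (teeth_A / teeth_B)
= 339 × (50/24)
= 706.3 RPM

706.3 RPM


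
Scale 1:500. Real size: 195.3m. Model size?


Model size = real / scale
= 195.3 / 500
= 0.3906 m

0.3906 m


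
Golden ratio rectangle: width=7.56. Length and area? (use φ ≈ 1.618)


φ = (1 + √5) / 2 ≈ 1.618
Length = width × φ = 7.56 × 1.618 = 12.23208
≈ 12.23
Area = width × length = 7.56 × 12.23208 = 92.4745248 ≈ 92.47
= Length: 12.23, Area: 92.47

Length: 12.23, Area: 92.47


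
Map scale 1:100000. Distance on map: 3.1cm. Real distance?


Real distance = map distance × scale
= 3.1cm × 100000
= 310000 cm = 3100.0 m
= 3.100 km

3.100 km


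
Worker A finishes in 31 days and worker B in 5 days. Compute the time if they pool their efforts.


Rate of A = 1/31 per day
Rate of B = 1/5 per day
Combined rate = 1/31 + 1/5 = 36/155 ≈ 0.2323 per day
Days = 1 / combined rate = 155/36
≈ 4.31 days

4.31 days


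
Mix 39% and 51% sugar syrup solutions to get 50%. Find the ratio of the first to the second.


Let x parts of 39% mix with y parts of 51%.
39x + 51y = 50(x + y)
39x + 51y = 50x + 50y
x(39 - 50) = y(50 - 51)
x/y = (51 - 50)/(50 - 39) = 1/11
Simplify: 1:11
= 1:11

1:11


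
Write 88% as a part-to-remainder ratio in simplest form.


88% means 88 parts out of 100; remainder = 12
Part : remainder = 88:12
GCD = 4
= 22:3

22:3


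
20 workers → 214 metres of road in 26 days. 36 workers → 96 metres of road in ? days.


Days ∝ work / workers, so d₂ = d₁ × (m₁/m₂) × (w₂/w₁)
Workers factor (inverse): 20/36 ≈ 0.5556
Work factor (direct): 96/214 ≈ 0.4486
d₂ = 26 × 20/36 × 96/214 = (26 × 20 × 96) / (36 × 214) = 49920/7704
≈ 6.48 days

6.48 days


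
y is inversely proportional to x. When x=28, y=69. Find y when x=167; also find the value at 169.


Inverse proportion: x × y = constant
k = 28 × 69 = 1932
At x=167: k/167 = 11.57
At x=169: k/169 = 11.43
= 11.57 and 11.43

11.57 and 11.43


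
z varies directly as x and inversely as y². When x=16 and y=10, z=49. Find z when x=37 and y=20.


z = k·x/y²
Solve for k using the known point: k = z·y²/x = 49×100/16 = 4900/16 = 306.2500
Now evaluate at x=37, y=20:
z = k × 37 / 400 = (4900 × 37) / (16 × 400) = 181300/6400
≈ 28.3281

28.3281


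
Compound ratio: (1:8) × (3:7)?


Compound ratio = (1×3) : (8×7)
= 3:56
GCD = 1
= 3:56

3:56


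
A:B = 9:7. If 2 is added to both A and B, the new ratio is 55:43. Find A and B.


Let A = 9k, B = 7k.
(9k + 2) / (7k + 2) = 55/43
Cross-multiply: 43(9k + 2) = 55(7k + 2)
387k + 86 = 385k + 110
387k - 385k = 110 - 86
2k = 24
k = 24/2 = 12
A = 9×12 = 108, B = 7×12 = 84
= A = 108, B = 84

A = 108, B = 84


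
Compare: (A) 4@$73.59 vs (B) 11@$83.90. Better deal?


Deal A: $73.59/4 = $18.3975/unit
Deal B: $83.90/11 = $7.6273/unit
B is cheaper per unit
= Deal B

Deal B


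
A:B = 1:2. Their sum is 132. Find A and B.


Let A = 1k, B = 2k.
1k + 2k = 132
3k = 132 → k = 132/3 = 44
A = 1×44 = 44, B = 2×44 = 88
= A = 44, B = 88

A = 44, B = 88


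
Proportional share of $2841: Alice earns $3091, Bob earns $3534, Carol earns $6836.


Total income = 3091 + 3534 + 6836 = $13461
Alice: $2841 × 3091/13461 = $652.37
Bob: $2841 × 3534/13461 = $745.87
Carol: $2841 × 6836/13461 = $1442.77
= Alice: $652.37, Bob: $745.87, Carol: $1442.77

Alice: $652.37, Bob: $745.87, Carol: $1442.77


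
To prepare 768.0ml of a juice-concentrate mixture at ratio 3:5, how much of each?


Total parts = 3 + 5 = 8
juice: 768.0 × 3/8 = 288.0ml
concentrate: 768.0 × 5/8 = 480.0ml
= 288.0ml and 480.0ml

288.0ml and 480.0ml


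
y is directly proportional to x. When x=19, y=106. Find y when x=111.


Direct proportion: y/x = constant
k = 106/19 ≈ 5.5789
y₂ = k × 111 = 106 × 111 / 19 = 11766/19
≈ 619.26

619.26


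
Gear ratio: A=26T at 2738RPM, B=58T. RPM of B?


Gear ratio = 26:58 = 13:29
RPM_B = RPM_A × (teeth_A / teeth_B)
= 2738 × (26/58)
= 1227.4 RPM

1227.4 RPM


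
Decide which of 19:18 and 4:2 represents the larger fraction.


19/18 = 1.0556
4/2 = 2.0000
1.0556 < 2.0000, so 19:18 is less
= 4:2

4:2


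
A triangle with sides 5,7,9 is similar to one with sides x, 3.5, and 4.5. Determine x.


Scale factor = 3.5/7 = 0.5
Missing side = 5 × 0.5
= 2.5

2.5


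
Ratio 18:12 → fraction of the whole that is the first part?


Total parts = 18 + 12 = 30
First part: 18/30 = 3/5
= 3/5

3/5


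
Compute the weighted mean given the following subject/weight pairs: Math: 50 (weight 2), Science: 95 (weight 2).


Numerator = 50×2 + 95×2
= 100 + 190
= 290
Total weight = 4
Weighted avg = 290/4
= 72.50

72.50


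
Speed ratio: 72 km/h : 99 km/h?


Ratio = 72:99
GCD = 9
Simplified = 8:11
Time ratio (same distance) = 11:8
Speed ratio = 8:11

8:11


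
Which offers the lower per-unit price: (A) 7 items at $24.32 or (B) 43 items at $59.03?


Deal A: $24.32/7 = $3.4743/unit
Deal B: $59.03/43 = $1.3728/unit
B is cheaper per unit
= Deal B

Deal B


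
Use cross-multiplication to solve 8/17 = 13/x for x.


Cross multiply: 8 × x = 17 × 13
8x = 221
x = 221 / 8
= 27.63

27.63


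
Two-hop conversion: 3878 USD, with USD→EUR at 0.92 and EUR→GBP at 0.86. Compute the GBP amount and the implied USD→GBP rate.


Step 1: 3878 USD × 0.92 = 3567.76 EUR
Step 2: 3567.76 EUR × 0.86 = 3068.27 GBP
Implied rate USD→GBP = 0.92 × 0.86 = 0.7912
= 3068.27 GBP; implied rate 0.7912 GBP/USD

3068.27 GBP; implied rate 0.7912 GBP/USD


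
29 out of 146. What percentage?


Percentage = (part / whole) × 100
= (29 / 146) × 100
≈ 19.86%

19.86%


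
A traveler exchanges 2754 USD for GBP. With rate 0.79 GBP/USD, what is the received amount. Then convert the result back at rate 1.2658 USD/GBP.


Amount × rate = 2754 × 0.79 = 2175.66 GBP
Round-trip: 2175.66 × 1.2658 = 2753.95 USD
= 2175.66 GBP, then 2753.95 USD

2175.66 GBP, then 2753.95 USD


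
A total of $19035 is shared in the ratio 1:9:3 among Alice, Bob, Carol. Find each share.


Total parts = 1 + 9 + 3 = 13
Alice: 19035 × 1/13 = 1464.23
Bob: 19035 × 9/13 = 13178.08
Carol: 19035 × 3/13 = 4392.69
= Alice: $1464.23, Bob: $13178.08, Carol: $4392.69

Alice: $1464.23, Bob: $13178.08, Carol: $4392.69


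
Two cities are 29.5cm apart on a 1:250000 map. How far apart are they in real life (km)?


Real distance = map distance × scale
= 29.5cm × 250000
= 7375000 cm = 73750.0 m
= 73.750 km

73.750 km


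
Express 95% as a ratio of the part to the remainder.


95% means 95 parts out of 100; remainder = 5
Part : remainder = 95:5
GCD = 5
= 19:1

19:1


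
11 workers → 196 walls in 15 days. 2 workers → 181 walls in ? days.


Days ∝ work / workers, so d₂ = d₁ × (m₁/m₂) × (w₂/w₁)
Workers factor (inverse): 11/2 = 5.5000
Work factor (direct): 181/196 ≈ 0.9235
d₂ = 15 × 11/2 × 181/196 = (15 × 11 × 181) / (2 × 196) = 29865/392
≈ 76.19 days

76.19 days


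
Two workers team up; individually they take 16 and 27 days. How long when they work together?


Rate of A = 1/16 per day
Rate of B = 1/27 per day
Combined rate = 1/16 + 1/27 = 43/432 ≈ 0.0995 per day
Days = 1 / combined rate = 432/43
≈ 10.05 days

10.05 days


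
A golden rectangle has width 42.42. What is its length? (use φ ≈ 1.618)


φ = (1 + √5) / 2 ≈ 1.618
Length = width × φ = 42.42 × 1.618 = 68.63556
≈ 68.64

68.64


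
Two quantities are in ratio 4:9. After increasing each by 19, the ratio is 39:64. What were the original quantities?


Let A = 4k, B = 9k.
(4k + 19) / (9k + 19) = 39/64
Cross-multiply: 64(4k + 19) = 39(9k + 19)
256k + 1216 = 351k + 741
256k - 351k = 741 - 1216
-95k = -475
k = -475/-95 = 5
A = 4×5 = 20, B = 9×5 = 45
= A = 20, B = 45

A = 20, B = 45


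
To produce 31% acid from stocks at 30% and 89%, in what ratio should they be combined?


Let x parts of 30% mix with y parts of 89%.
30x + 89y = 31(x + y)
30x + 89y = 31x + 31y
x(30 - 31) = y(31 - 89)
x/y = (89 - 31)/(31 - 30) = 58/1
Simplify: 58:1
= 58:1

58:1


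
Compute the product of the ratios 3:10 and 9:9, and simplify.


Compound ratio = (3×9) : (10×9)
= 27:90
GCD = 9
= 3:10

3:10


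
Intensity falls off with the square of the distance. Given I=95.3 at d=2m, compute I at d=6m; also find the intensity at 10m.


I₁d₁² = I₂d₂²
I at 6m = 95.3 × (2/6)² = 95.3 × 4/36 = 381.2/36 ≈ 10.5889
I at 10m = 95.3 × (2/10)² = 95.3 × 4/100 = 381.2/100 = 3.8120
= 10.5889 and 3.8120

10.5889 and 3.8120


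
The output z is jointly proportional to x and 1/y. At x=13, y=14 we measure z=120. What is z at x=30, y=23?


z = k·x/y
Solve for k using the known point: k = z·y/x = 120×14/13 = 1680/13 ≈ 129.2308
Now evaluate at x=30, y=23:
z = k × 30 / 23 = (1680 × 30) / (13 × 23) = 50400/299
≈ 168.5619

168.5619


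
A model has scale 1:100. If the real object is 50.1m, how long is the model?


Model size = real / scale
= 50.1 / 100
= 0.5010 m

0.5010 m


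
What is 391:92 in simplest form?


GCD(391, 92) = 23
391/23 : 92/23
= 17:4

17:4


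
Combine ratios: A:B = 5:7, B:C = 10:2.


Match B: multiply A:B by 10 → 50:70
Multiply B:C by 7 → 70:14
Combined: 50:70:14
GCD = 2
= 25:35:7

25:35:7


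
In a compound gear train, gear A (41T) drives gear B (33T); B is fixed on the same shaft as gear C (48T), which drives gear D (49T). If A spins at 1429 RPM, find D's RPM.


Stage 1: RPM_B = RPM_A × t_A/t_B = 1429 × 41/33 = 58589/33 ≈ 1775.42
B and C share a shaft → RPM_C = RPM_B
Stage 2: RPM_D = RPM_C × t_C/t_D = RPM_A × (t_A×t_C)/(t_B×t_D)
Overall ratio = (41×48)/(33×49) = 1968/1617
RPM_D = 1429 × 1968/1617 = 2812272/1617
≈ 1739.19 RPM

1739.19 RPM


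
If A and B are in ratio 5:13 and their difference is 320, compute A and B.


Let A = 5k, B = 13k.
13k - 5k = 320
8k = 320 → k = 320/8 = 40
A = 5×40 = 200, B = 13×40 = 520
= A = 200, B = 520

A = 200, B = 520


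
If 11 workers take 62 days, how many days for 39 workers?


Inverse proportion: x × y = constant
k = 11 × 62 = 682
y₂ = k / 39 = 682 / 39
= 17.49

17.49


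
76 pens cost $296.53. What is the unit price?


Unit rate = total / quantity
= 296.53 / 76
= $3.90 per unit

$3.90 per unit


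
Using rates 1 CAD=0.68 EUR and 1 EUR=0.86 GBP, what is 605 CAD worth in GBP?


Step 1: 605 CAD × 0.68 = 411.40 EUR
Step 2: 411.40 EUR × 0.86 = 353.80 GBP
Implied rate CAD→GBP = 0.68 × 0.86 = 0.5848
= 353.80 GBP

353.80 GBP


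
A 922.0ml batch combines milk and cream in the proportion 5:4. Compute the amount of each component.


Total parts = 5 + 4 = 9
milk: 922.0 × 5/9 = 512.2ml
cream: 922.0 × 4/9 = 409.8ml
= 512.2ml and 409.8ml

512.2ml and 409.8ml


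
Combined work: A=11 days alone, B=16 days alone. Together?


Rate of A = 1/11 per day
Rate of B = 1/16 per day
Combined rate = 1/11 + 1/16 = 27/176 ≈ 0.1534 per day
Days = 1 / combined rate = 176/27
≈ 6.52 days

6.52 days


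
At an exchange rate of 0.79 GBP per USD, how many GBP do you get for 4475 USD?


Amount × rate = 4475 × 0.79
= 3535.25 GBP

3535.25 GBP


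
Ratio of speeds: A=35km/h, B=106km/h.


Ratio = 35:106
GCD = 1
Simplified = 35:106
Time ratio (same distance) = 106:35
Speed ratio = 35:106

35:106


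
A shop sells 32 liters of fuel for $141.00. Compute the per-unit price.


Unit rate = total / quantity
= 141.00 / 32
= $4.41 per unit

$4.41 per unit


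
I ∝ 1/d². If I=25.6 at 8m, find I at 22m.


I₁d₁² = I₂d₂²
I₂ = I₁ × (d₁/d₂)²
= 25.6 × (8/22)²
= 25.6 × 64/484
= 1638.4/484
≈ 3.3851

3.3851


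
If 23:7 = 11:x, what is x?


Cross multiply: 23 × x = 7 × 11
23x = 77
x = 77 / 23
= 3.35

3.35


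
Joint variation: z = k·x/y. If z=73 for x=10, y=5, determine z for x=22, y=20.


z = k·x/y
Solve for k using the known point: k = z·y/x = 73×5/10 = 365/10 = 36.5000
Now evaluate at x=22, y=20:
z = k × 22 / 20 = (365 × 22) / (10 × 20) = 8030/200
= 40.1500

40.1500


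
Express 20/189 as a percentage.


Percentage = (part / whole) × 100
= (20 / 189) × 100
≈ 10.58%

10.58%


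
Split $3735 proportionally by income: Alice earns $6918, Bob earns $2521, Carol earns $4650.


Total income = 6918 + 2521 + 4650 = $14089
Alice: $3735 × 6918/14089 = $1833.96
Bob: $3735 × 2521/14089 = $668.32
Carol: $3735 × 4650/14089 = $1232.72
= Alice: $1833.96, Bob: $668.32, Carol: $1232.72

Alice: $1833.96, Bob: $668.32, Carol: $1232.72


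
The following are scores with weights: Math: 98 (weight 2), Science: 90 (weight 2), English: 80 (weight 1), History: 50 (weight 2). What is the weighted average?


Numerator = 98×2 + 90×2 + 80×1 + 50×2
= 196 + 180 + 80 + 100
= 556
Total weight = 7
Weighted avg = 556/7
= 79.43

79.43


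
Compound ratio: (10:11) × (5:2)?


Compound ratio = (10×5) : (11×2)
= 50:22
GCD = 2
= 25:11

25:11


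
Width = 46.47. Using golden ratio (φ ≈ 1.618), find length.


φ = (1 + √5) / 2 ≈ 1.618
Length = width × φ = 46.47 × 1.618 = 75.18846
≈ 75.19

75.19


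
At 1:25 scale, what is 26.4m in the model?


Model size = real / scale
= 26.4 / 25
= 1.0560 m

1.0560 m


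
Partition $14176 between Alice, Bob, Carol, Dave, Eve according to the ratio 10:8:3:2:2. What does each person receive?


Total parts = 10 + 8 + 3 + 2 + 2 = 25
Alice: 14176 × 10/25 = 5670.40
Bob: 14176 × 8/25 = 4536.32
Carol: 14176 × 3/25 = 1701.12
Dave: 14176 × 2/25 = 1134.08
Eve: 14176 × 2/25 = 1134.08
= Alice: $5670.40, Bob: $4536.32, Carol: $1701.12, Dave: $1134.08, Eve: $1134.08

Alice: $5670.40, Bob: $4536.32, Carol: $1701.12, Dave: $1134.08, Eve: $1134.08


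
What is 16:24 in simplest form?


GCD(16, 24) = 8
16/8 : 24/8
= 2:3

2:3


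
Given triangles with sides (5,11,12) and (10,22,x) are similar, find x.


Scale factor = 10/5 = 2
Missing side = 12 × 2
= 24.0

24.0


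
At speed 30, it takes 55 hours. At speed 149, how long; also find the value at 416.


Inverse proportion: x × y = constant
k = 30 × 55 = 1650
At x=149: k/149 = 11.07
At x=416: k/416 = 3.97
= 11.07 and 3.97

11.07 and 3.97


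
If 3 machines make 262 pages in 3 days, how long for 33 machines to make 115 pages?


Days ∝ work / workers, so d₂ = d₁ × (m₁/m₂) × (w₂/w₁)
Workers factor (inverse): 3/33 ≈ 0.0909
Work factor (direct): 115/262 ≈ 0.4389
d₂ = 3 × 3/33 × 115/262 = (3 × 3 × 115) / (33 × 262) = 1035/8646
≈ 0.12 days

0.12 days


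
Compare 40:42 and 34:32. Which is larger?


40/42 = 0.9524
34/32 = 1.0625
0.9524 < 1.0625, so 40:42 is less
= 34:32

34:32


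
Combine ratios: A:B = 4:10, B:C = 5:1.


Match B: multiply A:B by 5 → 20:50
Multiply B:C by 10 → 50:10
Combined: 20:50:10
GCD = 10
= 2:5:1

2:5:1


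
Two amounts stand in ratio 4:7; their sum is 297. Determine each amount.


Let A = 4k, B = 7k.
4k + 7k = 297
11k = 297 → k = 297/11 = 27
A = 4×27 = 108, B = 7×27 = 189
= A = 108, B = 189

A = 108, B = 189


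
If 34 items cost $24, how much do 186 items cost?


Direct proportion: y/x = constant
k = 24/34 ≈ 0.7059
y₂ = k × 186 = 24 × 186 / 34 = 4464/34
≈ 131.29

131.29


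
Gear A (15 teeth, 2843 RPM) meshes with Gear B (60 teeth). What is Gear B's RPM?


Gear ratio = 15:60 = 1:4
RPM_B = RPM_A × (teeth_A / teeth_B)
= 2843 × (15/60)
= 710.8 RPM

710.8 RPM


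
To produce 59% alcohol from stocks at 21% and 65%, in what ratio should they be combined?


Let x parts of 21% mix with y parts of 65%.
21x + 65y = 59(x + y)
21x + 65y = 59x + 59y
x(21 - 59) = y(59 - 65)
x/y = (65 - 59)/(59 - 21) = 6/38
Simplify: 3:19
= 3:19

3:19


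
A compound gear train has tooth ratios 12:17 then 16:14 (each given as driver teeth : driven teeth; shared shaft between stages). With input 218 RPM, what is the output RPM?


Stage 1: RPM_B = RPM_A × t_A/t_B = 218 × 12/17 = 2616/17 ≈ 153.88
B and C share a shaft → RPM_C = RPM_B
Stage 2: RPM_D = RPM_C × t_C/t_D = RPM_A × (t_A×t_C)/(t_B×t_D)
Overall ratio = (12×16)/(17×14) = 192/238
RPM_D = 218 × 192/238 = 41856/238
≈ 175.87 RPM

175.87 RPM


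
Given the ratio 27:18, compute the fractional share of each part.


Total parts = 27 + 18 = 45
First part: 27/45 = 3/5
Second part: 18/45 = 2/5
= 3/5 and 2/5

3/5 and 2/5


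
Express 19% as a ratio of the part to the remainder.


19% means 19 parts out of 100; remainder = 81
Part : remainder = 19:81
GCD = 1
= 19:81

19:81


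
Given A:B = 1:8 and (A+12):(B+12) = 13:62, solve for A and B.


Let A = 1k, B = 8k.
(1k + 12) / (8k + 12) = 13/62
Cross-multiply: 62(1k + 12) = 13(8k + 12)
62k + 744 = 104k + 156
62k - 104k = 156 - 744
-42k = -588
k = -588/-42 = 14
A = 1×14 = 14, B = 8×14 = 112
= A = 14, B = 112

A = 14, B = 112


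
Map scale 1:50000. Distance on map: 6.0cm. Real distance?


Real distance = map distance × scale
= 6.0cm × 50000
= 300000 cm = 3000.0 m
= 3.000 km

3.000 km


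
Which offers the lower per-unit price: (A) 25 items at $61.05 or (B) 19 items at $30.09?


Deal A: $61.05/25 = $2.4420/unit
Deal B: $30.09/19 = $1.5837/unit
B is cheaper per unit
= Deal B

Deal B


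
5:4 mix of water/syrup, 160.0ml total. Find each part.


Total parts = 5 + 4 = 9
water: 160.0 × 5/9 = 88.9ml
syrup: 160.0 × 4/9 = 71.1ml
= 88.9ml and 71.1ml

88.9ml and 71.1ml


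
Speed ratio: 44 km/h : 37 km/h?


Ratio = 44:37
GCD = 1
Simplified = 44:37
Time ratio (same distance) = 37:44
Speed ratio = 44:37

44:37


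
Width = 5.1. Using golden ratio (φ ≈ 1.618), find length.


φ = (1 + √5) / 2 ≈ 1.618
Length = width × φ = 5.1 × 1.618 = 8.2518
≈ 8.25

8.25


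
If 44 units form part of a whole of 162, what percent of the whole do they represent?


Percentage = (part / whole) × 100
= (44 / 162) × 100
≈ 27.16%

27.16%


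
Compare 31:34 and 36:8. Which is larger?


31/34 = 0.9118
36/8 = 4.5000
0.9118 < 4.5000, so 31:34 is less
= 36:8

36:8


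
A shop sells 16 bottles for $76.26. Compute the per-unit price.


Unit rate = total / quantity
= 76.26 / 16
= $4.77 per unit

$4.77 per unit


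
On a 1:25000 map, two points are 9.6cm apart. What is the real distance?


Real distance = map distance × scale
= 9.6cm × 25000
= 240000 cm = 2400.0 m
= 2.400 km

2.400 km


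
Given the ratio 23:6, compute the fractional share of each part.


Total parts = 23 + 6 = 29
First part: 23/29 = 23/29
Second part: 6/29 = 6/29
= 23/29 and 6/29

23/29 and 6/29


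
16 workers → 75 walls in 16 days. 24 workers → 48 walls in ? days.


Days ∝ work / workers, so d₂ = d₁ × (m₁/m₂) × (w₂/w₁)
Workers factor (inverse): 16/24 ≈ 0.6667
Work factor (direct): 48/75 = 0.6400
d₂ = 16 × 16/24 × 48/75 = (16 × 16 × 48) / (24 × 75) = 12288/1800
≈ 6.83 days

6.83 days


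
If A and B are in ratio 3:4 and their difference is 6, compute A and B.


Let A = 3k, B = 4k.
4k - 3k = 6
1k = 6 → k = 6/1 = 6
A = 3×6 = 18, B = 4×6 = 24
= A = 18, B = 24

A = 18, B = 24


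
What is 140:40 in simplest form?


GCD(140, 40) = 20
140/20 : 40/20
= 7:2

7:2


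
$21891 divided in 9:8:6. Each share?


Total parts = 9 + 8 + 6 = 23
Part 1: 21891 × 9/23 = 8566.04
Part 2: 21891 × 8/23 = 7614.26
Part 3: 21891 × 6/23 = 5710.70
= Part 1: $8566.04, Part 2: $7614.26, Part 3: $5710.70

Part 1: $8566.04, Part 2: $7614.26, Part 3: $5710.70


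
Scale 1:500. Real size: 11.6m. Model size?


Model size = real / scale
= 11.6 / 500
= 0.0232 m

0.0232 m


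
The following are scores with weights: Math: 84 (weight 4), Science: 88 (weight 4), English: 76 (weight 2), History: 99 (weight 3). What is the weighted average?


Numerator = 84×4 + 88×4 + 76×2 + 99×3
= 336 + 352 + 152 + 297
= 1137
Total weight = 13
Weighted avg = 1137/13
= 87.46

87.46


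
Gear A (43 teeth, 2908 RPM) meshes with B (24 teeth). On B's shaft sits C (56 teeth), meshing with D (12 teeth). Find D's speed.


Stage 1: RPM_B = RPM_A × t_A/t_B = 2908 × 43/24 = 125044/24 ≈ 5210.17
B and C share a shaft → RPM_C = RPM_B
Stage 2: RPM_D = RPM_C × t_C/t_D = RPM_A × (t_A×t_C)/(t_B×t_D)
Overall ratio = (43×56)/(24×12) = 2408/288
RPM_D = 2908 × 2408/288 = 7002464/288
≈ 24314.11 RPM

24314.11 RPM


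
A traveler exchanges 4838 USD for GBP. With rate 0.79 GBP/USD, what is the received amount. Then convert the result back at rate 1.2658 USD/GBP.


Amount × rate = 4838 × 0.79 = 3822.02 GBP
Round-trip: 3822.02 × 1.2658 = 4837.91 USD
= 3822.02 GBP, then 4837.91 USD

3822.02 GBP, then 4837.91 USD


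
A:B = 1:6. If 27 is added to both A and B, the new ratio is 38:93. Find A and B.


Let A = 1k, B = 6k.
(1k + 27) / (6k + 27) = 38/93
Cross-multiply: 93(1k + 27) = 38(6k + 27)
93k + 2511 = 228k + 1026
93k - 228k = 1026 - 2511
-135k = -1485
k = -1485/-135 = 11
A = 1×11 = 11, B = 6×11 = 66
= A = 11, B = 66

A = 11, B = 66


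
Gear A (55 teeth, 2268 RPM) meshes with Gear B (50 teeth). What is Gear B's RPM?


Gear ratio = 55:50 = 11:10
RPM_B = RPM_A × (teeth_A / teeth_B)
= 2268 × (55/50)
= 2494.8 RPM

2494.8 RPM


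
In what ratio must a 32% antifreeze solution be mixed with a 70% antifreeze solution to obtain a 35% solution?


Let x parts of 32% mix with y parts of 70%.
32x + 70y = 35(x + y)
32x + 70y = 35x + 35y
x(32 - 35) = y(35 - 70)
x/y = (70 - 35)/(35 - 32) = 35/3
Simplify: 35:3
= 35:3

35:3


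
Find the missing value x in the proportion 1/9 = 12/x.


Cross multiply: 1 × x = 9 × 12
1x = 108
x = 108 / 1
= 108.00

108.00


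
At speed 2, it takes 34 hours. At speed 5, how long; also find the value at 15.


Inverse proportion: x × y = constant
k = 2 × 34 = 68
At x=5: k/5 = 13.60
At x=15: k/15 = 4.53
= 13.60 and 4.53

13.60 and 4.53


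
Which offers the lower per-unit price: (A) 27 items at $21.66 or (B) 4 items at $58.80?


Deal A: $21.66/27 = $0.8022/unit
Deal B: $58.80/4 = $14.7000/unit
A is cheaper per unit
= Deal A

Deal A


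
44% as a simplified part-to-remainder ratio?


44% means 44 parts out of 100; remainder = 56
Part : remainder = 44:56
GCD = 4
= 11:14

11:14


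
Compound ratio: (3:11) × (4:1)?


Compound ratio = (3×4) : (11×1)
= 12:11
GCD = 1
= 12:11

12:11


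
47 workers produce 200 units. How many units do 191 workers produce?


Direct proportion: y/x = constant
k = 200/47 ≈ 4.2553
y₂ = k × 191 = 200 × 191 / 47 = 38200/47
≈ 812.77

812.77


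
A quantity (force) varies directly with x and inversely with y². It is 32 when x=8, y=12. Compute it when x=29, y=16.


z = k·x/y²
Solve for k using the known point: k = z·y²/x = 32×144/8 = 4608/8 = 576.0000
Now evaluate at x=29, y=16:
z = k × 29 / 256 = (4608 × 29) / (8 × 256) = 133632/2048
= 65.2500

65.2500


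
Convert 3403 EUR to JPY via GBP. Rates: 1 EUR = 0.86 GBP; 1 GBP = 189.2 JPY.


Step 1: 3403 EUR × 0.86 = 2926.58 GBP
Step 2: 2926.58 GBP × 189.2 = 553708.94 JPY
Implied rate EUR→JPY = 0.86 × 189.2 = 162.7120
= 553708.94 JPY

553708.94 JPY


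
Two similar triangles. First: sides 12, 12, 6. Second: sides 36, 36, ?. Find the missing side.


Scale factor = 36/12 = 3
Missing side = 6 × 3
= 18.0

18.0


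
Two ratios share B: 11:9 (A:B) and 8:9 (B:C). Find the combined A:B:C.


Match B: multiply A:B by 8 → 88:72
Multiply B:C by 9 → 72:81
Combined: 88:72:81
GCD = 1
= 88:72:81

88:72:81


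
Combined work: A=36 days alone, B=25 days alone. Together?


Rate of A = 1/36 per day
Rate of B = 1/25 per day
Combined rate = 1/36 + 1/25 = 61/900 ≈ 0.0678 per day
Days = 1 / combined rate = 900/61
≈ 14.75 days

14.75 days


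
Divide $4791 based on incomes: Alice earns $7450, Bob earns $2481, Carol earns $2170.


Total income = 7450 + 2481 + 2170 = $12101
Alice: $4791 × 7450/12101 = $2949.59
Bob: $4791 × 2481/12101 = $982.27
Carol: $4791 × 2170/12101 = $859.14
= Alice: $2949.59, Bob: $982.27, Carol: $859.14

Alice: $2949.59, Bob: $982.27, Carol: $859.14


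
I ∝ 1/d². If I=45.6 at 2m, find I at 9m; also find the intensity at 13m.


I₁d₁² = I₂d₂²
I at 9m = 45.6 × (2/9)² = 45.6 × 4/81 = 182.4/81 ≈ 2.2519
I at 13m = 45.6 × (2/13)² = 45.6 × 4/169 = 182.4/169 ≈ 1.0793
= 2.2519 and 1.0793

2.2519 and 1.0793


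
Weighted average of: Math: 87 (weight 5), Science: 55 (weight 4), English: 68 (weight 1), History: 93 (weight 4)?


Numerator = 87×5 + 55×4 + 68×1 + 93×4
= 435 + 220 + 68 + 372
= 1095
Total weight = 14
Weighted avg = 1095/14
= 78.21

78.21


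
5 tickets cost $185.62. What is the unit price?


Unit rate = total / quantity
= 185.62 / 5
= $37.12 per unit

$37.12 per unit


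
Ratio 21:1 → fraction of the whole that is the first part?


Total parts = 21 + 1 = 22
First part: 21/22 = 21/22
= 21/22

21/22


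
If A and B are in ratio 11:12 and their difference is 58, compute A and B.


Let A = 11k, B = 12k.
12k - 11k = 58
1k = 58 → k = 58/1 = 58
A = 11×58 = 638, B = 12×58 = 696
= A = 638, B = 696

A = 638, B = 696


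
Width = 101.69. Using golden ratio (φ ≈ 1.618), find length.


φ = (1 + √5) / 2 ≈ 1.618
Length = width × φ = 101.69 × 1.618 = 164.53442
≈ 164.53

164.53


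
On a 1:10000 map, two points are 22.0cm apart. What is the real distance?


Real distance = map distance × scale
= 22.0cm × 10000
= 220000 cm = 2200.0 m
= 2.200 km

2.200 km


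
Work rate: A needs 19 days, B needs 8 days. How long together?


Rate of A = 1/19 per day
Rate of B = 1/8 per day
Combined rate = 1/19 + 1/8 = 27/152 ≈ 0.1776 per day
Days = 1 / combined rate = 152/27
≈ 5.63 days

5.63 days


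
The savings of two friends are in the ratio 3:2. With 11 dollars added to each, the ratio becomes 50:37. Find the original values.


Let A = 3k, B = 2k.
(3k + 11) / (2k + 11) = 50/37
Cross-multiply: 37(3k + 11) = 50(2k + 11)
111k + 407 = 100k + 550
111k - 100k = 550 - 407
11k = 143
k = 143/11 = 13
A = 3×13 = 39, B = 2×13 = 26
= A = 39, B = 26

A = 39, B = 26


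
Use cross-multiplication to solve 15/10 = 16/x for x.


Cross multiply: 15 × x = 10 × 16
15x = 160
x = 160 / 15
= 10.67

10.67


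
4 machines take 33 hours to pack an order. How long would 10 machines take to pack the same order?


Inverse proportion: x × y = constant
k = 4 × 33 = 132
y₂ = k / 10 = 132 / 10
= 13.20

13.20


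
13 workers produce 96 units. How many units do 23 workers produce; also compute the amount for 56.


Direct proportion: y/x = constant
k = 96/13 ≈ 7.3846
y at x=23: k × 23 = 96 × 23 / 13 = 2208/13 ≈ 169.85
y at x=56: k × 56 = 96 × 56 / 13 = 5376/13 ≈ 413.54
= 169.85 and 413.54

169.85 and 413.54


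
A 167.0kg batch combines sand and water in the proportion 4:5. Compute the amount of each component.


Total parts = 4 + 5 = 9
sand: 167.0 × 4/9 = 74.2kg
water: 167.0 × 5/9 = 92.8kg
= 74.2kg and 92.8kg

74.2kg and 92.8kg


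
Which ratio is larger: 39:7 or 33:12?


39/7 = 5.5714
33/12 = 2.7500
5.5714 > 2.7500, so 39:7 is greater
= 39:7

39:7


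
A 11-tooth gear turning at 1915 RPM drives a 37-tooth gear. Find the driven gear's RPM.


Gear ratio = 11:37 = 11:37
RPM_B = RPM_A × (teeth_A / teeth_B)
= 1915 × (11/37)
= 569.3 RPM

569.3 RPM


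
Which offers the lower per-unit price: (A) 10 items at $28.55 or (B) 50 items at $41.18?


Deal A: $28.55/10 = $2.8550/unit
Deal B: $41.18/50 = $0.8236/unit
B is cheaper per unit
= Deal B

Deal B


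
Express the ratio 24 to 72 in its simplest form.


GCD(24, 72) = 24
24/24 : 72/24
= 1:3

1:3


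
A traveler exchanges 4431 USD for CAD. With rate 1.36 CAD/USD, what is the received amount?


Amount × rate = 4431 × 1.36
= 6026.16 CAD

6026.16 CAD


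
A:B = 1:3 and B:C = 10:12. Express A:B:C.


Match B: multiply A:B by 10 → 10:30
Multiply B:C by 3 → 30:36
Combined: 10:30:36
GCD = 2
= 5:15:18

5:15:18


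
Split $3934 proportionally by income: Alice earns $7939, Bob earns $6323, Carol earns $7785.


Total income = 7939 + 6323 + 7785 = $22047
Alice: $3934 × 7939/22047 = $1416.61
Bob: $3934 × 6323/22047 = $1128.26
Carol: $3934 × 7785/22047 = $1389.13
= Alice: $1416.61, Bob: $1128.26, Carol: $1389.13

Alice: $1416.61, Bob: $1128.26, Carol: $1389.13


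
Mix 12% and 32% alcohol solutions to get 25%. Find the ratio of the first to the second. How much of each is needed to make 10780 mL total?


Let x parts of 12% mix with y parts of 32%.
12x + 32y = 25(x + y)
12x + 32y = 25x + 25y
x(12 - 25) = y(25 - 32)
x/y = (32 - 25)/(25 - 12) = 7/13
Simplify: 7:13
Total parts = 20; one part = 10780/20 = 539.00 mL
12% solution: 7×539.00 = 3773.00 mL
32% solution: 13×539.00 = 7007.00 mL
= ratio 7:13; 3773.00 mL and 7007.00 mL

ratio 7:13; 3773.00 mL and 7007.00 mL


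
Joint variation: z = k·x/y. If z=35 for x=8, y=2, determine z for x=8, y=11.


z = k·x/y
Solve for k using the known point: k = z·y/x = 35×2/8 = 70/8 = 8.7500
Now evaluate at x=8, y=11:
z = k × 8 / 11 = (70 × 8) / (8 × 11) = 560/88
≈ 6.3636

6.3636


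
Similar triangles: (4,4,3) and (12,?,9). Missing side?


Scale factor = 12/4 = 3
Missing side = 4 × 3
= 12.0

12.0


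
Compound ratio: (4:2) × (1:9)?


Compound ratio = (4×1) : (2×9)
= 4:18
GCD = 2
= 2:9

2:9


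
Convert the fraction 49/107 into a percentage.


Percentage = (part / whole) × 100
= (49 / 107) × 100
≈ 45.79%

45.79%


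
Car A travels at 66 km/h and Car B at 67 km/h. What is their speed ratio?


Ratio = 66:67
GCD = 1
Simplified = 66:67
Time ratio (same distance) = 67:66
Speed ratio = 66:67

66:67
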